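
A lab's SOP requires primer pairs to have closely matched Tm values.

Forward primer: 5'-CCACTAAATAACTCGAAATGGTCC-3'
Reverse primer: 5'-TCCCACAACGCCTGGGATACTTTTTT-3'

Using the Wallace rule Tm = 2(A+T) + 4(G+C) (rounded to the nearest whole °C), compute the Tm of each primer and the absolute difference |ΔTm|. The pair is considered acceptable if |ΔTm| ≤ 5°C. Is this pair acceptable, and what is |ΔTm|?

Forward: A=9 T=5 G=3 C=7 → Tm = 2·14 + 4·10 = 68°C.
Reverse: A=5 T=9 G=4 C=8 → Tm = 2·14 + 4·12 = 76°C.
|ΔTm| = |68 − 76| = 8°C, > 5°C.

|ΔTm| = 8°C; the pair is not acceptable.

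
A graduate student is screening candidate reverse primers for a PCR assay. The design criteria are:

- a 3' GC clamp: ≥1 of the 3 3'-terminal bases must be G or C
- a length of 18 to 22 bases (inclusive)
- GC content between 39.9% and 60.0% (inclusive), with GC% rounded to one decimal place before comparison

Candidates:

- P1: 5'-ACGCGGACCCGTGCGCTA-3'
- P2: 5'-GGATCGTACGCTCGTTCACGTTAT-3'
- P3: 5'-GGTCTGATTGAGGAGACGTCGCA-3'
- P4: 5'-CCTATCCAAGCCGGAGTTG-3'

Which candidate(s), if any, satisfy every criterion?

P1 (18 nt, A=3 T=2 G=6 C=7): 3' end CTA has 1 G/C ✓; length 18 ✓; GC 13/18 = 72.2%, outside 39.9–60.0% ✗ — fails.
P2 (24 nt, A=4 T=8 G=6 C=6): 3' end TAT has 0 G/C, need ≥1 ✗; length 24, outside 18–22 ✗; GC 12/24 = 50.0% ✓ — fails.
P3 (23 nt, A=5 T=5 G=9 C=4): 3' end GCA has 2 G/C ✓; length 23, outside 18–22 ✗; GC 13/23 = 56.5% ✓ — fails.
P4 (19 nt, A=4 T=4 G=5 C=6): 3' end TTG has 1 G/C ✓; length 19 ✓; GC 11/19 = 57.9% ✓ — passes.

P4 only.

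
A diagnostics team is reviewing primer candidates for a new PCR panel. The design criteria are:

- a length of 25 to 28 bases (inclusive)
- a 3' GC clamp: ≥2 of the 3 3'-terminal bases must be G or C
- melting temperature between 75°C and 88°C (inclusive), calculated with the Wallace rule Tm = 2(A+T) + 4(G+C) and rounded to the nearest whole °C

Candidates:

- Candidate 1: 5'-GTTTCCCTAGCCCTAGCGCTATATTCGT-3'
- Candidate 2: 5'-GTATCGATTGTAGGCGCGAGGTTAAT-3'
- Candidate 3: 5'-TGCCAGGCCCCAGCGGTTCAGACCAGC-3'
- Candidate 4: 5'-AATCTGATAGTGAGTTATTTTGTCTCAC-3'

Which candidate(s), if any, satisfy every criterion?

Candidate 1 (28 nt, A=4 T=10 G=5 C=9): length 28 ✓; 3' end CGT has 2 G/C ✓; Tm = 2·14 + 4·14 = 84°C ✓ — passes.
Candidate 2 (26 nt, A=6 T=8 G=9 C=3): length 26 ✓; 3' end AAT has 0 G/C, need ≥2 ✗; Tm = 2·14 + 4·12 = 76°C ✓ — fails.
Candidate 3 (27 nt, A=5 T=3 G=8 C=11): length 27 ✓; 3' end AGC has 2 G/C ✓; Tm = 2·8 + 4·19 = 92°C, outside 75–88°C ✗ — fails.
Candidate 4 (28 nt, A=7 T=12 G=5 C=4): length 28 ✓; 3' end CAC has 2 G/C ✓; Tm = 2·19 + 4·9 = 74°C, outside 75–88°C ✗ — fails.

Candidate 1 only.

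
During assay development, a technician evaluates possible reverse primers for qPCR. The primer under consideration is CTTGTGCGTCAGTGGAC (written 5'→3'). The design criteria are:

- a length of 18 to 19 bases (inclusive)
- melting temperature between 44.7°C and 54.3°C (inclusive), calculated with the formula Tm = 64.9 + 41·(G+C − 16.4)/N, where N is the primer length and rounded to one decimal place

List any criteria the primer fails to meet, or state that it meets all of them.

Base counts: A=2, T=5, G=6, C=4 (length 17).
length: length 17, outside 18–19 ✗
Tm: Tm = 64.9 + 41·(10 − 16.4)/17 = 49.5°C ✓

Fails: length.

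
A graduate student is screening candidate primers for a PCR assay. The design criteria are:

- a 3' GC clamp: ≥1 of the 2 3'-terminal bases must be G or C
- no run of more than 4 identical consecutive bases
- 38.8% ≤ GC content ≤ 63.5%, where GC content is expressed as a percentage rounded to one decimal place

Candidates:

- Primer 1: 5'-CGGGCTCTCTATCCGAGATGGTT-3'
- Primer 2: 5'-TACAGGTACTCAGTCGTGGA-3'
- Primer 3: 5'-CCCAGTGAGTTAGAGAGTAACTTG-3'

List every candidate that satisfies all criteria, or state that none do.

Primer 2 and Primer 3.

Primer 1 (23 nt, A=3 T=7 G=7 C=6): 3' end TT has 0 G/C, need ≥1 ✗; longest run = 3 ✓; GC 13/23 = 56.5% ✓ — fails.
Primer 2 (20 nt, A=5 T=5 G=6 C=4): 3' end GA has 1 G/C ✓; longest run = 2 ✓; GC 10/20 = 50.0% ✓ — passes.
Primer 3 (24 nt, A=7 T=6 G=7 C=4): 3' end TG has 1 G/C ✓; longest run = 3 ✓; GC 11/24 = 45.8% ✓ — passes.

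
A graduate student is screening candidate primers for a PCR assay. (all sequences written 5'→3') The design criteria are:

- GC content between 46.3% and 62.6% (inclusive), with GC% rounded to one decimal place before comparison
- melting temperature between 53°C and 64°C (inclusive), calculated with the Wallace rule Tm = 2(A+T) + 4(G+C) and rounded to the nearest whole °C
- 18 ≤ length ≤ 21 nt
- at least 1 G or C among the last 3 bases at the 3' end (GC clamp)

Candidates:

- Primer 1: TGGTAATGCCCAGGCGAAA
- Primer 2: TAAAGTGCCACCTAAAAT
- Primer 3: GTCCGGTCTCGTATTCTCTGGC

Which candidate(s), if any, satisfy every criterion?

Primer 1 (19 nt, A=6 T=3 G=6 C=4): GC 10/19 = 52.6% ✓; Tm = 2·9 + 4·10 = 58°C ✓; length 19 ✓; 3' end AAA has 0 G/C, need ≥1 ✗ — fails.
Primer 2 (18 nt, A=8 T=4 G=2 C=4): GC 6/18 = 33.3%, outside 46.3–62.6% ✗; Tm = 2·12 + 4·6 = 48°C, outside 53–64°C ✗; length 18 ✓; 3' end AAT has 0 G/C, need ≥1 ✗ — fails.
Primer 3 (22 nt, A=1 T=8 G=6 C=7): GC 13/22 = 59.1% ✓; Tm = 2·9 + 4·13 = 70°C, outside 53–64°C ✗; length 22, outside 18–21 ✗; 3' end GGC has 3 G/C ✓ — fails.

None of the candidates satisfy all criteria.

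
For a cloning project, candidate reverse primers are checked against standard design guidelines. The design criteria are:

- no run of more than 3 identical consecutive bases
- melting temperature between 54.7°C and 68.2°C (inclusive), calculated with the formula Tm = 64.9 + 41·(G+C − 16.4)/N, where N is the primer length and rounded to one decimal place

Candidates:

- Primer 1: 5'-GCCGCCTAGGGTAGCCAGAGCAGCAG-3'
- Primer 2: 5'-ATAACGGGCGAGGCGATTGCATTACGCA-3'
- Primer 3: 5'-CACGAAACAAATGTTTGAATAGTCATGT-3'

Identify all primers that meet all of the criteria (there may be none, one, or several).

Primer 1 (26 nt, A=6 T=2 G=10 C=8): longest run = 3 ✓; Tm = 64.9 + 41·(18 − 16.4)/26 = 67.4°C ✓ — passes.
Primer 2 (28 nt, A=8 T=5 G=9 C=6): longest run = 3 ✓; Tm = 64.9 + 41·(15 − 16.4)/28 = 62.9°C ✓ — passes.
Primer 3 (28 nt, A=11 T=8 G=5 C=4): longest run = 3 ✓; Tm = 64.9 + 41·(9 − 16.4)/28 = 54.1°C, outside 54.7–68.2°C ✗ — fails.

Primer 1 and Primer 2.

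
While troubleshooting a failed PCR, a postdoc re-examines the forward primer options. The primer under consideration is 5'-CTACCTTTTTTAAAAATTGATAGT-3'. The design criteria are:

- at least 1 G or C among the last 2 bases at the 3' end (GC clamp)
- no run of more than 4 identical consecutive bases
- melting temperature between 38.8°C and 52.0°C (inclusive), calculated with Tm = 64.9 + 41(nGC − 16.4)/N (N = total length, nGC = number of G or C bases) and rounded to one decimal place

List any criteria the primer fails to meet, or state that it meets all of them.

Base counts: A=8, T=11, G=2, C=3 (length 24).
GC clamp: 3' end GT has 1 G/C ✓
homopolymer run: longest run = 6, exceeds 4 ✗
Tm: Tm = 64.9 + 41·(5 − 16.4)/24 = 45.4°C ✓

Fails: homopolymer run.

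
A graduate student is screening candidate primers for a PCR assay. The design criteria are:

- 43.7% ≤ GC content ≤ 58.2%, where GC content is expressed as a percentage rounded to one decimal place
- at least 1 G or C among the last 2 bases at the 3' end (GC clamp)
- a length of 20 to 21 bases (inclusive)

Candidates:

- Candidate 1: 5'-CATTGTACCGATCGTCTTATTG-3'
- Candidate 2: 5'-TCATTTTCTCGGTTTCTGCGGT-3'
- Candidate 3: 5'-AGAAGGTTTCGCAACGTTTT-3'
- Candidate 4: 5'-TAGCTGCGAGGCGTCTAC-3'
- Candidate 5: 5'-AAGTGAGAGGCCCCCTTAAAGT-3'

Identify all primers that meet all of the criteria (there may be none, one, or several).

None of the candidates satisfy all criteria.

Candidate 1 (22 nt, A=4 T=9 G=4 C=5): GC 9/22 = 40.9%, outside 43.7–58.2% ✗; 3' end TG has 1 G/C ✓; length 22, outside 20–21 ✗ — fails.
Candidate 2 (22 nt, A=1 T=11 G=5 C=5): GC 10/22 = 45.5% ✓; 3' end GT has 1 G/C ✓; length 22, outside 20–21 ✗ — fails.
Candidate 3 (20 nt, A=5 T=7 G=5 C=3): GC 8/20 = 40.0%, outside 43.7–58.2% ✗; 3' end TT has 0 G/C, need ≥1 ✗; length 20 ✓ — fails.
Candidate 4 (18 nt, A=3 T=4 G=6 C=5): GC 11/18 = 61.1%, outside 43.7–58.2% ✗; 3' end AC has 1 G/C ✓; length 18, outside 20–21 ✗ — fails.
Candidate 5 (22 nt, A=7 T=4 G=6 C=5): GC 11/22 = 50.0% ✓; 3' end GT has 1 G/C ✓; length 22, outside 20–21 ✗ — fails.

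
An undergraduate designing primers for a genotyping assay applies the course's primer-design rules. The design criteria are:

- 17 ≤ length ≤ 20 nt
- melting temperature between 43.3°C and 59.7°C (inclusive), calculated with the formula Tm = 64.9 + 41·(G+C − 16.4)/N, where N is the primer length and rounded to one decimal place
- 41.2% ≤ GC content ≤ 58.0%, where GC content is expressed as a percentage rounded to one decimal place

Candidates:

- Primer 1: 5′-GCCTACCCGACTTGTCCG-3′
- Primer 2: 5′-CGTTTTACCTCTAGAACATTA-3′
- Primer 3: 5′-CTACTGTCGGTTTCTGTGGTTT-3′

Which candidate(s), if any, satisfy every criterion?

None of the candidates satisfy all criteria.

Primer 1 (18 nt, A=2 T=4 G=4 C=8): length 18 ✓; Tm = 64.9 + 41·(12 − 16.4)/18 = 54.9°C ✓; GC 12/18 = 66.7%, outside 41.2–58.0% ✗ — fails.
Primer 2 (21 nt, A=6 T=8 G=2 C=5): length 21, outside 17–20 ✗; Tm = 64.9 + 41·(7 − 16.4)/21 = 46.5°C ✓; GC 7/21 = 33.3%, outside 41.2–58.0% ✗ — fails.
Primer 3 (22 nt, A=1 T=11 G=6 C=4): length 22, outside 17–20 ✗; Tm = 64.9 + 41·(10 − 16.4)/22 = 53.0°C ✓; GC 10/22 = 45.5% ✓ — fails.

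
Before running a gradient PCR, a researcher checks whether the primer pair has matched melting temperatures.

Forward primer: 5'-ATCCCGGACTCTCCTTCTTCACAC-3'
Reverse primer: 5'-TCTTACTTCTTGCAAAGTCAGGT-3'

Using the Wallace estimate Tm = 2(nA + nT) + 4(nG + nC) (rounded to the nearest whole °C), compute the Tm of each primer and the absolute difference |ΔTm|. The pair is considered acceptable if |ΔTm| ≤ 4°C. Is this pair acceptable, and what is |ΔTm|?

|ΔTm| = 10°C; the pair is not acceptable.

Forward: A=4 T=7 G=2 C=11 → Tm = 2·11 + 4·13 = 74°C.
Reverse: A=5 T=9 G=4 C=5 → Tm = 2·14 + 4·9 = 64°C.
|ΔTm| = |74 − 64| = 10°C, > 4°C.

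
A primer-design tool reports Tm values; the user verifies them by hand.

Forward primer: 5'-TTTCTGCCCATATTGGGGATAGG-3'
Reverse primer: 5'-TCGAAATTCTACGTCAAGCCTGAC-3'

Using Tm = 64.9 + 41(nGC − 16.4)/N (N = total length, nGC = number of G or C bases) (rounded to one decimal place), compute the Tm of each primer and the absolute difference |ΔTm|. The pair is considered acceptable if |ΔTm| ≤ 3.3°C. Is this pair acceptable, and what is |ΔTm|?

|ΔTm| = 0.4°C; the pair is acceptable.

Forward: G+C = 11, N = 23 → Tm = 64.9 + 41·(11 − 16.4)/23 = 55.3°C.
Reverse: G+C = 11, N = 24 → Tm = 64.9 + 41·(11 − 16.4)/24 = 55.7°C.
|ΔTm| = |55.3 − 55.7| = 0.4°C, ≤ 3.3°C.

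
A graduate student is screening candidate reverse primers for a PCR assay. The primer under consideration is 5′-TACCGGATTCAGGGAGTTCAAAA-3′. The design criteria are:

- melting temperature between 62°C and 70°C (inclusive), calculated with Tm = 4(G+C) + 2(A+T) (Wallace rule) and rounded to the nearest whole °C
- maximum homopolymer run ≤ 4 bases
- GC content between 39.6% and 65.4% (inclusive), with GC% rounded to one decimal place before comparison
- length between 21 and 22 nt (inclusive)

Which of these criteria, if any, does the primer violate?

Fails: length.

Base counts: A=8, T=5, G=6, C=4 (length 23).
Tm: Tm = 2·13 + 4·10 = 66°C ✓
homopolymer run: longest run = 4 ✓
GC content: GC 10/23 = 43.5% ✓
length: length 23, outside 21–22 ✗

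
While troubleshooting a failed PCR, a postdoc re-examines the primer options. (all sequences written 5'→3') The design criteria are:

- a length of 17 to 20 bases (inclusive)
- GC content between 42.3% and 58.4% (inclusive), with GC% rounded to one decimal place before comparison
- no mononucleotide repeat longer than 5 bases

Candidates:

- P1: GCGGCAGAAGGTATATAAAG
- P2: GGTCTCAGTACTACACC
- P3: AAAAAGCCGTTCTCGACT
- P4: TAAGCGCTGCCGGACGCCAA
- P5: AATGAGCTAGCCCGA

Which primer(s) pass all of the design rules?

P1 (20 nt, A=8 T=3 G=7 C=2): length 20 ✓; GC 9/20 = 45.0% ✓; longest run = 3 ✓ — passes.
P2 (17 nt, A=4 T=4 G=3 C=6): length 17 ✓; GC 9/17 = 52.9% ✓; longest run = 2 ✓ — passes.
P3 (18 nt, A=6 T=4 G=3 C=5): length 18 ✓; GC 8/18 = 44.4% ✓; longest run = 5 ✓ — passes.
P4 (20 nt, A=5 T=2 G=6 C=7): length 20 ✓; GC 13/20 = 65.0%, outside 42.3–58.4% ✗; longest run = 2 ✓ — fails.
P5 (15 nt, A=5 T=2 G=4 C=4): length 15, outside 17–20 ✗; GC 8/15 = 53.3% ✓; longest run = 3 ✓ — fails.

P1, P2 and P3.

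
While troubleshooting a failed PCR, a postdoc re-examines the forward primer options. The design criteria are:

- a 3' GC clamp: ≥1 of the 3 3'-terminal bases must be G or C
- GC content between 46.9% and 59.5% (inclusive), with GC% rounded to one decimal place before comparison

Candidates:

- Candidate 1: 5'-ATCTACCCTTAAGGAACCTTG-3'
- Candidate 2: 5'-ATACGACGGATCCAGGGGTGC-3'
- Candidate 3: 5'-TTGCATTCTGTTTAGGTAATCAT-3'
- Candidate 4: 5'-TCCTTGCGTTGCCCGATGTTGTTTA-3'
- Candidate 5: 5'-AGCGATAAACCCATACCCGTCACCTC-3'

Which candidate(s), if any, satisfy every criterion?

Candidate 5 only.

Candidate 1 (21 nt, A=6 T=6 G=3 C=6): 3' end TTG has 1 G/C ✓; GC 9/21 = 42.9%, outside 46.9–59.5% ✗ — fails.
Candidate 2 (21 nt, A=5 T=3 G=8 C=5): 3' end TGC has 2 G/C ✓; GC 13/21 = 61.9%, outside 46.9–59.5% ✗ — fails.
Candidate 3 (23 nt, A=5 T=11 G=4 C=3): 3' end CAT has 1 G/C ✓; GC 7/23 = 30.4%, outside 46.9–59.5% ✗ — fails.
Candidate 4 (25 nt, A=2 T=11 G=6 C=6): 3' end TTA has 0 G/C, need ≥1 ✗; GC 12/25 = 48.0% ✓ — fails.
Candidate 5 (26 nt, A=8 T=4 G=3 C=11): 3' end CTC has 2 G/C ✓; GC 14/26 = 53.8% ✓ — passes.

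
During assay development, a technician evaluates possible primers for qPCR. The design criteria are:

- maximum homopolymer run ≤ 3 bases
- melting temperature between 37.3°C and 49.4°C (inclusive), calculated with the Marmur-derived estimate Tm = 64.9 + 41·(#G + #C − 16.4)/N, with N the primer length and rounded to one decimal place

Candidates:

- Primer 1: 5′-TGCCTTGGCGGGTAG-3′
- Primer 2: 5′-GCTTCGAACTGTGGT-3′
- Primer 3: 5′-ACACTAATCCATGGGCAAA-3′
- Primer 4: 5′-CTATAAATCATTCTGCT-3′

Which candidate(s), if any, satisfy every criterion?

Primer 1 (15 nt, A=1 T=4 G=7 C=3): longest run = 3 ✓; Tm = 64.9 + 41·(10 − 16.4)/15 = 47.4°C ✓ — passes.
Primer 2 (15 nt, A=2 T=5 G=5 C=3): longest run = 2 ✓; Tm = 64.9 + 41·(8 − 16.4)/15 = 41.9°C ✓ — passes.
Primer 3 (19 nt, A=8 T=3 G=3 C=5): longest run = 3 ✓; Tm = 64.9 + 41·(8 − 16.4)/19 = 46.8°C ✓ — passes.
Primer 4 (17 nt, A=5 T=7 G=1 C=4): longest run = 3 ✓; Tm = 64.9 + 41·(5 − 16.4)/17 = 37.4°C ✓ — passes.

Primer 1, Primer 2, Primer 3 and Primer 4.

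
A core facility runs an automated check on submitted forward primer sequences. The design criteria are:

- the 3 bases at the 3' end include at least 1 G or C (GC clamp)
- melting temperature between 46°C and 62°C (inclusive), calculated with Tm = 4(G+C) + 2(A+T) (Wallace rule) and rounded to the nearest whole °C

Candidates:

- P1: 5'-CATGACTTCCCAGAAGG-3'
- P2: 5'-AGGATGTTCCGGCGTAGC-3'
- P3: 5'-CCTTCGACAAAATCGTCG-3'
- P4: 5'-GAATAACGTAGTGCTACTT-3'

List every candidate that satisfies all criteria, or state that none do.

P1, P2, P3 and P4.

P1 (17 nt, A=5 T=3 G=4 C=5): 3' end AGG has 2 G/C ✓; Tm = 2·8 + 4·9 = 52°C ✓ — passes.
P2 (18 nt, A=3 T=4 G=7 C=4): 3' end AGC has 2 G/C ✓; Tm = 2·7 + 4·11 = 58°C ✓ — passes.
P3 (18 nt, A=5 T=4 G=3 C=6): 3' end TCG has 2 G/C ✓; Tm = 2·9 + 4·9 = 54°C ✓ — passes.
P4 (19 nt, A=6 T=6 G=4 C=3): 3' end CTT has 1 G/C ✓; Tm = 2·12 + 4·7 = 52°C ✓ — passes.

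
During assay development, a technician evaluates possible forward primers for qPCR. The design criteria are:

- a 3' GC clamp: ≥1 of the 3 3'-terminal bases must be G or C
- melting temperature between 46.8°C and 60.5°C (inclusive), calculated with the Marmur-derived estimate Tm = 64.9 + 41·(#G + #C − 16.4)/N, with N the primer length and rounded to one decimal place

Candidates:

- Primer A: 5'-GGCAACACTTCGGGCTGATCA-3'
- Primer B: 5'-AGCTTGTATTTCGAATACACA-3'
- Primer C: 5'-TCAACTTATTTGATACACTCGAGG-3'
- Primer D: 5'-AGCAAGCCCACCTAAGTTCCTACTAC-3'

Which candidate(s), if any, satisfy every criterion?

Primer A (21 nt, A=5 T=4 G=6 C=6): 3' end TCA has 1 G/C ✓; Tm = 64.9 + 41·(12 − 16.4)/21 = 56.3°C ✓ — passes.
Primer B (21 nt, A=7 T=7 G=3 C=4): 3' end ACA has 1 G/C ✓; Tm = 64.9 + 41·(7 − 16.4)/21 = 46.5°C, outside 46.8–60.5°C ✗ — fails.
Primer C (24 nt, A=7 T=8 G=4 C=5): 3' end AGG has 2 G/C ✓; Tm = 64.9 + 41·(9 − 16.4)/24 = 52.3°C ✓ — passes.
Primer D (26 nt, A=8 T=5 G=3 C=10): 3' end TAC has 1 G/C ✓; Tm = 64.9 + 41·(13 − 16.4)/26 = 59.5°C ✓ — passes.

Primer A, Primer C and Primer D.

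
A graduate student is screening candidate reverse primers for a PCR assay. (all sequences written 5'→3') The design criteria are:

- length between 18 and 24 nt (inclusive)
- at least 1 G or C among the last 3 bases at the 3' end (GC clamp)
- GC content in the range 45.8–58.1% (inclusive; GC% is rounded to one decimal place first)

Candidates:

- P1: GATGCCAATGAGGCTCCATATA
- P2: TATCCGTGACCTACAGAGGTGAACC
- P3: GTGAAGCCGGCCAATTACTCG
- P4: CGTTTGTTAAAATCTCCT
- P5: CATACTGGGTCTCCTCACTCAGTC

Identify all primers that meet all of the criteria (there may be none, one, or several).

P3 and P5.

P1 (22 nt, A=7 T=5 G=5 C=5): length 22 ✓; 3' end ATA has 0 G/C, need ≥1 ✗; GC 10/22 = 45.5%, outside 45.8–58.1% ✗ — fails.
P2 (25 nt, A=7 T=5 G=6 C=7): length 25, outside 18–24 ✗; 3' end ACC has 2 G/C ✓; GC 13/25 = 52.0% ✓ — fails.
P3 (21 nt, A=5 T=4 G=6 C=6): length 21 ✓; 3' end TCG has 2 G/C ✓; GC 12/21 = 57.1% ✓ — passes.
P4 (18 nt, A=4 T=8 G=2 C=4): length 18 ✓; 3' end CCT has 2 G/C ✓; GC 6/18 = 33.3%, outside 45.8–58.1% ✗ — fails.
P5 (24 nt, A=4 T=7 G=4 C=9): length 24 ✓; 3' end GTC has 2 G/C ✓; GC 13/24 = 54.2% ✓ — passes.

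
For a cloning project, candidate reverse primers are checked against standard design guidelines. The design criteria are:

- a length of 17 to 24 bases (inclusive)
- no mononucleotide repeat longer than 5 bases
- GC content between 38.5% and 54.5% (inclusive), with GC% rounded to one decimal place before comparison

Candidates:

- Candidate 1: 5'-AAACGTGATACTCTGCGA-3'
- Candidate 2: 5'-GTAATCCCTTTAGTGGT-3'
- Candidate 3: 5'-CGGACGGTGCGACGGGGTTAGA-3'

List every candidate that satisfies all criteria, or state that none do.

Candidate 1 and Candidate 2.

Candidate 1 (18 nt, A=6 T=4 G=4 C=4): length 18 ✓; longest run = 3 ✓; GC 8/18 = 44.4% ✓ — passes.
Candidate 2 (17 nt, A=3 T=7 G=4 C=3): length 17 ✓; longest run = 3 ✓; GC 7/17 = 41.2% ✓ — passes.
Candidate 3 (22 nt, A=4 T=3 G=11 C=4): length 22 ✓; longest run = 4 ✓; GC 15/22 = 68.2%, outside 38.5–54.5% ✗ — fails.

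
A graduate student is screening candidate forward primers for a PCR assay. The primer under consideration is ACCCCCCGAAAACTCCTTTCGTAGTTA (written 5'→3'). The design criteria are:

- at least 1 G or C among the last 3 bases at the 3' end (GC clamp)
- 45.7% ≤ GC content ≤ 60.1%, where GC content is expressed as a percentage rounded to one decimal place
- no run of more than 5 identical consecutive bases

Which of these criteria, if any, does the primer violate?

Fails: GC clamp, homopolymer run.

Base counts: A=7, T=7, G=3, C=10 (length 27).
GC clamp: 3' end TTA has 0 G/C, need ≥1 ✗
GC content: GC 13/27 = 48.1% ✓
homopolymer run: longest run = 6, exceeds 5 ✗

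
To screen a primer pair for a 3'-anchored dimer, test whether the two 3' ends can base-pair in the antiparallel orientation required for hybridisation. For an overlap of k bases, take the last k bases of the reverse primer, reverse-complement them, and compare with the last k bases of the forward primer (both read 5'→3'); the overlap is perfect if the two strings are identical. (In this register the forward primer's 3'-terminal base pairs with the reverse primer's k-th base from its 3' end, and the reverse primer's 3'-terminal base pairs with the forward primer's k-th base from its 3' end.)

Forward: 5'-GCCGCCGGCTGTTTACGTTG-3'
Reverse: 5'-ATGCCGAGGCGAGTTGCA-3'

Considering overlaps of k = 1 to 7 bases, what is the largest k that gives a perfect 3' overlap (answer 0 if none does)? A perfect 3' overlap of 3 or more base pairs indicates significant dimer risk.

Last 7 bases (5'→3') — forward …TACGTTG, reverse …AGTTGCA.
Reverse complement of the reverse primer's last 7 bases: TGCAACT; its first k bases are the reverse complement of the reverse primer's last k bases, so a perfect k-base overlap needs the forward primer's last k bases to equal them.
Comparing (forward last k vs required): k=1: G vs T ✗; k=2: TG vs TG ✓; k=3: TTG vs TGC ✗; k=4: GTTG vs TGCA ✗; k=5: CGTTG vs TGCAA ✗; k=6: ACGTTG vs TGCAAC ✗; k=7: TACGTTG vs TGCAACT ✗.
Only k = 2 is perfect, so the longest perfect 3' overlap is 2.

Longest perfect overlap: 2 complementary base pairs; below the dimer-risk threshold (threshold 3).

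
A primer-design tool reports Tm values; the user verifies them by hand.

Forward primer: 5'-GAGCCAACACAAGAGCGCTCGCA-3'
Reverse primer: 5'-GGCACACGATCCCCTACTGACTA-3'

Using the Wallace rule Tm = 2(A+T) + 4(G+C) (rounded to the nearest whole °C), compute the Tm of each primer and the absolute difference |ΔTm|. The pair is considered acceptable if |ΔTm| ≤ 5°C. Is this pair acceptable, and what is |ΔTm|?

|ΔTm| = 2°C; the pair is acceptable.

Forward: A=8 T=1 G=6 C=8 → Tm = 2·9 + 4·14 = 74°C.
Reverse: A=6 T=4 G=4 C=9 → Tm = 2·10 + 4·13 = 72°C.
|ΔTm| = |74 − 72| = 2°C, ≤ 5°C.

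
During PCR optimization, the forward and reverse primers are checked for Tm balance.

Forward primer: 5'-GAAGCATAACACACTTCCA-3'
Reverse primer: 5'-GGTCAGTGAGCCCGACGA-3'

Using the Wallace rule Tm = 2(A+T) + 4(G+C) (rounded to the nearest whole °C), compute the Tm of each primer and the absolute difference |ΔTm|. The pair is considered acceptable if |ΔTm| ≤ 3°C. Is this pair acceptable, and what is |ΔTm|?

|ΔTm| = 6°C; the pair is not acceptable.

Forward: A=8 T=3 G=2 C=6 → Tm = 2·11 + 4·8 = 54°C.
Reverse: A=4 T=2 G=7 C=5 → Tm = 2·6 + 4·12 = 60°C.
|ΔTm| = |54 − 60| = 6°C, > 3°C.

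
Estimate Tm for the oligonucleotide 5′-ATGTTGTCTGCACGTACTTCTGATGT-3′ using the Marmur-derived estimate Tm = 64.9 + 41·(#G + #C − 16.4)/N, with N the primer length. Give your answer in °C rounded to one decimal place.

Base counts: A=4, T=11, G=6, C=5; G+C = 11, N = 26.
Tm = 64.9 + 41·(11 − 16.4)/26 = 64.9 + -221.40/26 = 56.4°C.

56.4°C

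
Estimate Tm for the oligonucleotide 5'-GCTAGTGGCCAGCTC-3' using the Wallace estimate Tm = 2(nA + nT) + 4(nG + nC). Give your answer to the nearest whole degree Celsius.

Base counts: A=2, T=3, G=5, C=5 (length 15).
Tm = 2·(2+3) + 4·(5+5) = 2·5 + 4·10 = 10 + 40 = 50°C.

50°C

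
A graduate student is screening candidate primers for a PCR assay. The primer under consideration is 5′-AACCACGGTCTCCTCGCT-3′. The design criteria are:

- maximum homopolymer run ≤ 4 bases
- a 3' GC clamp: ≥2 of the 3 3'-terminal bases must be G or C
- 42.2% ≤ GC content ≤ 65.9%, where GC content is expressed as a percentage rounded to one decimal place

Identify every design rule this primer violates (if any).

Meets all criteria.

Base counts: A=3, T=4, G=3, C=8 (length 18).
homopolymer run: longest run = 2 ✓
GC clamp: 3' end GCT has 2 G/C ✓
GC content: GC 11/18 = 61.1% ✓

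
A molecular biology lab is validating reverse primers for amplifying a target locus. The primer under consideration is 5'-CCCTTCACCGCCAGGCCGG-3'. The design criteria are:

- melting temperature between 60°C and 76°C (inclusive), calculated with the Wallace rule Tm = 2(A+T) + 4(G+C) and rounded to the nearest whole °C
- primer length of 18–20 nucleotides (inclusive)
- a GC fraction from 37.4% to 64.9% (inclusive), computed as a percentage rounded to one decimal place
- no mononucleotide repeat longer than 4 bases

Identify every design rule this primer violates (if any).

Base counts: A=2, T=2, G=5, C=10 (length 19).
Tm: Tm = 2·4 + 4·15 = 68°C ✓
length: length 19 ✓
GC content: GC 15/19 = 78.9%, outside 37.4–64.9% ✗
homopolymer run: longest run = 3 ✓

Fails: GC content.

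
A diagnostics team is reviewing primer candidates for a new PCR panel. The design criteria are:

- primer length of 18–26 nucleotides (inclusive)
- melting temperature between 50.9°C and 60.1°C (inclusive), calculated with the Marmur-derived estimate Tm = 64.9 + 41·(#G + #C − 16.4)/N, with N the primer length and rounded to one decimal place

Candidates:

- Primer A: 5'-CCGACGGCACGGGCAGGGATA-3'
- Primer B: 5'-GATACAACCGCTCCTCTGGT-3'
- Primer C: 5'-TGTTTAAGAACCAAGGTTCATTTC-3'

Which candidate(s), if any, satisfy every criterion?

Primer B only.

Primer A (21 nt, A=5 T=1 G=9 C=6): length 21 ✓; Tm = 64.9 + 41·(15 − 16.4)/21 = 62.2°C, outside 50.9–60.1°C ✗ — fails.
Primer B (20 nt, A=4 T=5 G=4 C=7): length 20 ✓; Tm = 64.9 + 41·(11 − 16.4)/20 = 53.8°C ✓ — passes.
Primer C (24 nt, A=7 T=9 G=4 C=4): length 24 ✓; Tm = 64.9 + 41·(8 − 16.4)/24 = 50.6°C, outside 50.9–60.1°C ✗ — fails.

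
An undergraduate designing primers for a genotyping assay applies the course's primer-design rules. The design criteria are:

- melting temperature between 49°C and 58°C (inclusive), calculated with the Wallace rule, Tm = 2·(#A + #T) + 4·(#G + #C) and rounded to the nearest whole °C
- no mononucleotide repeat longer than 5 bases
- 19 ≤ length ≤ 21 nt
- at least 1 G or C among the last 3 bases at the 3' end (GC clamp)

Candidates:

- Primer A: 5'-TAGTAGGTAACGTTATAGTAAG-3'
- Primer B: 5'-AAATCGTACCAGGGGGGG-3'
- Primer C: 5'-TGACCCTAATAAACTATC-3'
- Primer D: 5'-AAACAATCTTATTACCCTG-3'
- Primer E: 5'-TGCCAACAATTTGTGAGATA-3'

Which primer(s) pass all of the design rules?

Primer D only.

Primer A (22 nt, A=8 T=7 G=6 C=1): Tm = 2·15 + 4·7 = 58°C ✓; longest run = 2 ✓; length 22, outside 19–21 ✗; 3' end AAG has 1 G/C ✓ — fails.
Primer B (18 nt, A=5 T=2 G=8 C=3): Tm = 2·7 + 4·11 = 58°C ✓; longest run = 7, exceeds 5 ✗; length 18, outside 19–21 ✗; 3' end GGG has 3 G/C ✓ — fails.
Primer C (18 nt, A=7 T=5 G=1 C=5): Tm = 2·12 + 4·6 = 48°C, outside 49–58°C ✗; longest run = 3 ✓; length 18, outside 19–21 ✗; 3' end ATC has 1 G/C ✓ — fails.
Primer D (19 nt, A=7 T=6 G=1 C=5): Tm = 2·13 + 4·6 = 50°C ✓; longest run = 3 ✓; length 19 ✓; 3' end CTG has 2 G/C ✓ — passes.
Primer E (20 nt, A=7 T=6 G=4 C=3): Tm = 2·13 + 4·7 = 54°C ✓; longest run = 3 ✓; length 20 ✓; 3' end ATA has 0 G/C, need ≥1 ✗ — fails.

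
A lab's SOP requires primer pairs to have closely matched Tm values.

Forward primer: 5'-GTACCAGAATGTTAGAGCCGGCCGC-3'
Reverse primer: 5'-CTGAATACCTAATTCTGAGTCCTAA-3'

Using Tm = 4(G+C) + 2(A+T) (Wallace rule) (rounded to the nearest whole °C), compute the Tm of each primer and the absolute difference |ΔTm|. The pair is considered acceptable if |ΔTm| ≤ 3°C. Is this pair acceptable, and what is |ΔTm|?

|ΔTm| = 12°C; the pair is not acceptable.

Forward: A=6 T=4 G=8 C=7 → Tm = 2·10 + 4·15 = 80°C.
Reverse: A=8 T=8 G=3 C=6 → Tm = 2·16 + 4·9 = 68°C.
|ΔTm| = |80 − 68| = 12°C, > 3°C.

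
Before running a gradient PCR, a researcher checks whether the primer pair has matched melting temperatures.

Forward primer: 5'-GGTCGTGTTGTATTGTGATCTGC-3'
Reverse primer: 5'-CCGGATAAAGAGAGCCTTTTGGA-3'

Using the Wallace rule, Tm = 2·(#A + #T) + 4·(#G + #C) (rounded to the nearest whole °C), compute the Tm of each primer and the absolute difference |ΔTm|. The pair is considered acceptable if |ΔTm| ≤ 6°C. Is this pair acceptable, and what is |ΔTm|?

Forward: A=2 T=10 G=8 C=3 → Tm = 2·12 + 4·11 = 68°C.
Reverse: A=7 T=5 G=7 C=4 → Tm = 2·12 + 4·11 = 68°C.
|ΔTm| = |68 − 68| = 0°C, ≤ 6°C.

|ΔTm| = 0°C; the pair is acceptable.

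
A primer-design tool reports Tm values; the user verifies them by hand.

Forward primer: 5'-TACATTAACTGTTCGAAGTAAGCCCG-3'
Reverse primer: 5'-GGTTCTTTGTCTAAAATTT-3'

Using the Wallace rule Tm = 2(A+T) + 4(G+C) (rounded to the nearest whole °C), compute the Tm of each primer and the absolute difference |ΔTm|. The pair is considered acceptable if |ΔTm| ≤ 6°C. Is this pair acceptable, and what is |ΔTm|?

|ΔTm| = 26°C; the pair is not acceptable.

Forward: A=8 T=7 G=5 C=6 → Tm = 2·15 + 4·11 = 74°C.
Reverse: A=4 T=10 G=3 C=2 → Tm = 2·14 + 4·5 = 48°C.
|ΔTm| = |74 − 48| = 26°C, > 6°C.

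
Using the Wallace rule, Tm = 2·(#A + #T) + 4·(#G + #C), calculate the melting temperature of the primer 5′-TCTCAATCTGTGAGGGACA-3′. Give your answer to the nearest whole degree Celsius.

56°C

Base counts: A=5, T=5, G=5, C=4 (length 19).
Tm = 2·(5+5) + 4·(5+4) = 2·10 + 4·9 = 20 + 36 = 56°C.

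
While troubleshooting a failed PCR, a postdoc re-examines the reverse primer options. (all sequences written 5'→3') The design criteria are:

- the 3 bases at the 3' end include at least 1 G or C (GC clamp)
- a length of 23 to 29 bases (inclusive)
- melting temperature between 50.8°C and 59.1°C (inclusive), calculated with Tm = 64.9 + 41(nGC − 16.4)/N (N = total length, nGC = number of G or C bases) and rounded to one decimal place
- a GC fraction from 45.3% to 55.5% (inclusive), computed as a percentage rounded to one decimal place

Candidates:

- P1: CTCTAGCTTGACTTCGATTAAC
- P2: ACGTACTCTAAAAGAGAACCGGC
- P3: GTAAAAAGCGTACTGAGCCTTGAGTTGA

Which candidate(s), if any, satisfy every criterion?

P1 (22 nt, A=5 T=8 G=3 C=6): 3' end AAC has 1 G/C ✓; length 22, outside 23–29 ✗; Tm = 64.9 + 41·(9 − 16.4)/22 = 51.1°C ✓; GC 9/22 = 40.9%, outside 45.3–55.5% ✗ — fails.
P2 (23 nt, A=9 T=3 G=5 C=6): 3' end GGC has 3 G/C ✓; length 23 ✓; Tm = 64.9 + 41·(11 − 16.4)/23 = 55.3°C ✓; GC 11/23 = 47.8% ✓ — passes.
P3 (28 nt, A=9 T=7 G=8 C=4): 3' end TGA has 1 G/C ✓; length 28 ✓; Tm = 64.9 + 41·(12 − 16.4)/28 = 58.5°C ✓; GC 12/28 = 42.9%, outside 45.3–55.5% ✗ — fails.

P2 only.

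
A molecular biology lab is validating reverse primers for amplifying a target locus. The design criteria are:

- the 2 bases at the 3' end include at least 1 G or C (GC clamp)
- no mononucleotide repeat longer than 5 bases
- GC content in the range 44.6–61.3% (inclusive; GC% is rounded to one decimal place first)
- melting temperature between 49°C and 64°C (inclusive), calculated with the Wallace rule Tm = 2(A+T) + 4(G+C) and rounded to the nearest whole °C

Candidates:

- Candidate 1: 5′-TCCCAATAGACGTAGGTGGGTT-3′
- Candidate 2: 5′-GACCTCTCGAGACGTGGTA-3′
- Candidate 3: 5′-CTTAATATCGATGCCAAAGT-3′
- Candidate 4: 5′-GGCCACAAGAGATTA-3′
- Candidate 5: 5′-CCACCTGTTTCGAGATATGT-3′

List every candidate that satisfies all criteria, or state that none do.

Candidate 1 (22 nt, A=5 T=6 G=7 C=4): 3' end TT has 0 G/C, need ≥1 ✗; longest run = 3 ✓; GC 11/22 = 50.0% ✓; Tm = 2·11 + 4·11 = 66°C, outside 49–64°C ✗ — fails.
Candidate 2 (19 nt, A=4 T=4 G=6 C=5): 3' end TA has 0 G/C, need ≥1 ✗; longest run = 2 ✓; GC 11/19 = 57.9% ✓; Tm = 2·8 + 4·11 = 60°C ✓ — fails.
Candidate 3 (20 nt, A=7 T=6 G=3 C=4): 3' end GT has 1 G/C ✓; longest run = 3 ✓; GC 7/20 = 35.0%, outside 44.6–61.3% ✗; Tm = 2·13 + 4·7 = 54°C ✓ — fails.
Candidate 4 (15 nt, A=6 T=2 G=4 C=3): 3' end TA has 0 G/C, need ≥1 ✗; longest run = 2 ✓; GC 7/15 = 46.7% ✓; Tm = 2·8 + 4·7 = 44°C, outside 49–64°C ✗ — fails.
Candidate 5 (20 nt, A=4 T=7 G=4 C=5): 3' end GT has 1 G/C ✓; longest run = 3 ✓; GC 9/20 = 45.0% ✓; Tm = 2·11 + 4·9 = 58°C ✓ — passes.

Candidate 5 only.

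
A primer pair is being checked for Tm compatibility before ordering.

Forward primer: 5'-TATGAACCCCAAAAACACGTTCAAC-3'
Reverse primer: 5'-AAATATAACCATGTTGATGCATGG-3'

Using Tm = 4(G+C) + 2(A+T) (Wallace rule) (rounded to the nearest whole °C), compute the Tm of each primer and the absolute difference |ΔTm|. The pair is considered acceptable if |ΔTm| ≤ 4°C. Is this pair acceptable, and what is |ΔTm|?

|ΔTm| = 6°C; the pair is not acceptable.

Forward: A=11 T=4 G=2 C=8 → Tm = 2·15 + 4·10 = 70°C.
Reverse: A=9 T=7 G=5 C=3 → Tm = 2·16 + 4·8 = 64°C.
|ΔTm| = |70 − 64| = 6°C, > 4°C.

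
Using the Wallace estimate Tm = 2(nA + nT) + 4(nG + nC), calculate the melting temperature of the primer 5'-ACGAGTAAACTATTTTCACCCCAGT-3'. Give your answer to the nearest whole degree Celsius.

Base counts: A=8, T=7, G=3, C=7 (length 25).
Tm = 2·(8+7) + 4·(3+7) = 2·15 + 4·10 = 30 + 40 = 70°C.

70°C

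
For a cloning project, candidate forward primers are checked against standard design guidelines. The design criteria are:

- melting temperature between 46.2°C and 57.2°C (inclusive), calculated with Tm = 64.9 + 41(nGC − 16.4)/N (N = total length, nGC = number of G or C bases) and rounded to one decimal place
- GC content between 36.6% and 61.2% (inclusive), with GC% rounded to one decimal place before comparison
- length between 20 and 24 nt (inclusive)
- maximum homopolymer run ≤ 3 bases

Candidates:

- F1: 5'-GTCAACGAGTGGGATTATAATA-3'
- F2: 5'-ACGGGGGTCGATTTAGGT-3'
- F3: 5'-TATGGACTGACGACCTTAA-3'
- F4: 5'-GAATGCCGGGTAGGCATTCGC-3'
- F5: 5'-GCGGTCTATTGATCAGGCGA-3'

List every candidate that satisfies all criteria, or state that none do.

F1 (22 nt, A=8 T=6 G=6 C=2): Tm = 64.9 + 41·(8 − 16.4)/22 = 49.2°C ✓; GC 8/22 = 36.4%, outside 36.6–61.2% ✗; length 22 ✓; longest run = 3 ✓ — fails.
F2 (18 nt, A=3 T=5 G=8 C=2): Tm = 64.9 + 41·(10 − 16.4)/18 = 50.3°C ✓; GC 10/18 = 55.6% ✓; length 18, outside 20–24 ✗; longest run = 5, exceeds 3 ✗ — fails.
F3 (19 nt, A=6 T=5 G=4 C=4): Tm = 64.9 + 41·(8 − 16.4)/19 = 46.8°C ✓; GC 8/19 = 42.1% ✓; length 19, outside 20–24 ✗; longest run = 2 ✓ — fails.
F4 (21 nt, A=4 T=4 G=8 C=5): Tm = 64.9 + 41·(13 − 16.4)/21 = 58.3°C, outside 46.2–57.2°C ✗; GC 13/21 = 61.9%, outside 36.6–61.2% ✗; length 21 ✓; longest run = 3 ✓ — fails.
F5 (20 nt, A=4 T=5 G=7 C=4): Tm = 64.9 + 41·(11 − 16.4)/20 = 53.8°C ✓; GC 11/20 = 55.0% ✓; length 20 ✓; longest run = 2 ✓ — passes.

F5 only.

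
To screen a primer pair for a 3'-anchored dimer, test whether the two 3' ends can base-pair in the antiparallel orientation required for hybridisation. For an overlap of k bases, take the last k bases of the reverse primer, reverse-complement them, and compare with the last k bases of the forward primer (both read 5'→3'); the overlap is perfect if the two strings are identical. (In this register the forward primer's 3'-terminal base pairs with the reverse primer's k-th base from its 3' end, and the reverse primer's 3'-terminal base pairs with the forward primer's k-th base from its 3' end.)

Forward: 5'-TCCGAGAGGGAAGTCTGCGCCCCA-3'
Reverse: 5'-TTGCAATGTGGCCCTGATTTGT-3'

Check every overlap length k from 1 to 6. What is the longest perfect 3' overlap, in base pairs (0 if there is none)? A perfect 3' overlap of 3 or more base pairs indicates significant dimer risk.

Longest perfect overlap: 1 complementary base pair; below the dimer-risk threshold (threshold 3).

Last 6 bases (5'→3') — forward …GCCCCA, reverse …ATTTGT.
Reverse complement of the reverse primer's last 6 bases: ACAAAT; its first k bases are the reverse complement of the reverse primer's last k bases, so a perfect k-base overlap needs the forward primer's last k bases to equal them.
Comparing (forward last k vs required): k=1: A vs A ✓; k=2: CA vs AC ✗; k=3: CCA vs ACA ✗; k=4: CCCA vs ACAA ✗; k=5: CCCCA vs ACAAA ✗; k=6: GCCCCA vs ACAAAT ✗.
Only k = 1 is perfect, so the longest perfect 3' overlap is 1.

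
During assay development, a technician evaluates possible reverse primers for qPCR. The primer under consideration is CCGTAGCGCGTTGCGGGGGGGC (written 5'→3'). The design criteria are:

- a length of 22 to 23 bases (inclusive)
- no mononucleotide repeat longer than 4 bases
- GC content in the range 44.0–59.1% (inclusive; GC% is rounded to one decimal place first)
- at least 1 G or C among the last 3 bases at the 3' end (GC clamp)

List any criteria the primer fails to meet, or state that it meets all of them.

Base counts: A=1, T=3, G=12, C=6 (length 22).
length: length 22 ✓
homopolymer run: longest run = 7, exceeds 4 ✗
GC content: GC 18/22 = 81.8%, outside 44.0–59.1% ✗
GC clamp: 3' end GGC has 3 G/C ✓

Fails: homopolymer run, GC content.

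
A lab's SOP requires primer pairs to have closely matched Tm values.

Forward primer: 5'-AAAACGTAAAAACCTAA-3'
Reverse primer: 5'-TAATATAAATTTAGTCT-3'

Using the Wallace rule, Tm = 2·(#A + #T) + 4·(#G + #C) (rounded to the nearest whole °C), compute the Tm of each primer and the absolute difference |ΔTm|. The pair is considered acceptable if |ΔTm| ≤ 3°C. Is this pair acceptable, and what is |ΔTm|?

Forward: A=11 T=2 G=1 C=3 → Tm = 2·13 + 4·4 = 42°C.
Reverse: A=7 T=8 G=1 C=1 → Tm = 2·15 + 4·2 = 38°C.
|ΔTm| = |42 − 38| = 4°C, > 3°C.

|ΔTm| = 4°C; the pair is not acceptable.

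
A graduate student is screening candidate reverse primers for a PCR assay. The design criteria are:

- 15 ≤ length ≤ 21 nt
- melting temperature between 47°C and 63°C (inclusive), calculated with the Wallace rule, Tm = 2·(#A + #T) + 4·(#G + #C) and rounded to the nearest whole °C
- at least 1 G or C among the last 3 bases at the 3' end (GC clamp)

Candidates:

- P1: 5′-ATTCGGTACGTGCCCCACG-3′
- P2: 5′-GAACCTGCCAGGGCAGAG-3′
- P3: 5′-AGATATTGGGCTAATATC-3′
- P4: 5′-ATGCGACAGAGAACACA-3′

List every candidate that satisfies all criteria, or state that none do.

P1, P2, P3 and P4.

P1 (19 nt, A=3 T=4 G=5 C=7): length 19 ✓; Tm = 2·7 + 4·12 = 62°C ✓; 3' end ACG has 2 G/C ✓ — passes.
P2 (18 nt, A=5 T=1 G=7 C=5): length 18 ✓; Tm = 2·6 + 4·12 = 60°C ✓; 3' end GAG has 2 G/C ✓ — passes.
P3 (18 nt, A=6 T=6 G=4 C=2): length 18 ✓; Tm = 2·12 + 4·6 = 48°C ✓; 3' end ATC has 1 G/C ✓ — passes.
P4 (17 nt, A=8 T=1 G=4 C=4): length 17 ✓; Tm = 2·9 + 4·8 = 50°C ✓; 3' end ACA has 1 G/C ✓ — passes.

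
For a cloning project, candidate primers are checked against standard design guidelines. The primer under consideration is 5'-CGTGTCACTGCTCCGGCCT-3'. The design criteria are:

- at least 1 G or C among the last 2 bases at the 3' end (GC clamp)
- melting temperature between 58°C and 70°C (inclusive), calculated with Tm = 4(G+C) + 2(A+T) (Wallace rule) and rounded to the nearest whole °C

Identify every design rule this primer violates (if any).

Meets all criteria.

Base counts: A=1, T=5, G=5, C=8 (length 19).
GC clamp: 3' end CT has 1 G/C ✓
Tm: Tm = 2·6 + 4·13 = 64°C ✓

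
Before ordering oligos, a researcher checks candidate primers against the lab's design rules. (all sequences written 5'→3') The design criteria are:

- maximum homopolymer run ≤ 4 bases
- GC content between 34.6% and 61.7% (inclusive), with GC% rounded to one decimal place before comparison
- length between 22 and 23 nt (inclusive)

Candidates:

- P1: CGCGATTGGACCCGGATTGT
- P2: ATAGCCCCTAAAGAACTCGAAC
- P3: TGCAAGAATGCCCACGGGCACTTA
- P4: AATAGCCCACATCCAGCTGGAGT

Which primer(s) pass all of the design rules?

P2 and P4.

P1 (20 nt, A=3 T=5 G=7 C=5): longest run = 3 ✓; GC 12/20 = 60.0% ✓; length 20, outside 22–23 ✗ — fails.
P2 (22 nt, A=9 T=3 G=3 C=7): longest run = 4 ✓; GC 10/22 = 45.5% ✓; length 22 ✓ — passes.
P3 (24 nt, A=7 T=4 G=6 C=7): longest run = 3 ✓; GC 13/24 = 54.2% ✓; length 24, outside 22–23 ✗ — fails.
P4 (23 nt, A=7 T=4 G=5 C=7): longest run = 3 ✓; GC 12/23 = 52.2% ✓; length 23 ✓ — passes.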